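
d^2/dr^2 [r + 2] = 0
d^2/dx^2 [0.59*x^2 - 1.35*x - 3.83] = 1.18000000000000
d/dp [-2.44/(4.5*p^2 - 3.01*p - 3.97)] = (21.96*p - 7.3444)/(-4.5*p^2 + 3.01*p + 3.97)^2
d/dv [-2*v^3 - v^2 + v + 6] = -6*v^2 - 2*v + 1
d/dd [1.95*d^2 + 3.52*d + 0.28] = 3.9*d + 3.52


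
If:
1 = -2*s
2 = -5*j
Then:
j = -2/5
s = -1/2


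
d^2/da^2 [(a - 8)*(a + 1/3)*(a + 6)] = 6*a - 10/3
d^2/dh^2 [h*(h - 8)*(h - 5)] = 6*h - 26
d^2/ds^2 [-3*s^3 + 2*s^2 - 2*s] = 4 - 18*s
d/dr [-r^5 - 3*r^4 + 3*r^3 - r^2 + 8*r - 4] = -5*r^4 - 12*r^3 + 9*r^2 - 2*r + 8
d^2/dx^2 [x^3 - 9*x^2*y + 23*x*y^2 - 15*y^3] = 6*x - 18*y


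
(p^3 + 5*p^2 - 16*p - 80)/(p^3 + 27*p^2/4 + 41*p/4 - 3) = 4*(p^2 + p - 20)/(4*p^2 + 11*p - 3)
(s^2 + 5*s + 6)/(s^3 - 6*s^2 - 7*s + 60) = (s + 2)/(s^2 - 9*s + 20)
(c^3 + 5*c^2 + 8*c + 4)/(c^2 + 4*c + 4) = c + 1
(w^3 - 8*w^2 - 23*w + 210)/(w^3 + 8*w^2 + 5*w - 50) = (w^2 - 13*w + 42)/(w^2 + 3*w - 10)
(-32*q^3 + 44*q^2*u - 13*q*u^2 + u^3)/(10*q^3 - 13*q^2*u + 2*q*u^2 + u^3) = (-32*q^2 + 12*q*u - u^2)/(10*q^2 - 3*q*u - u^2)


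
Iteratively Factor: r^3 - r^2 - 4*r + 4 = (r + 2)*(r^2 - 3*r + 2) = (r - 1)*(r + 2)*(r - 2)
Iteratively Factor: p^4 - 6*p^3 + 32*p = (p + 2)*(p^3 - 8*p^2 + 16*p) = (p - 4)*(p + 2)*(p^2 - 4*p) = p*(p - 4)*(p + 2)*(p - 4)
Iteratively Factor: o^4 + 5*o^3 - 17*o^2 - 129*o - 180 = (o + 3)*(o^3 + 2*o^2 - 23*o - 60) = (o + 3)^2*(o^2 - o - 20) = (o + 3)^2*(o + 4)*(o - 5)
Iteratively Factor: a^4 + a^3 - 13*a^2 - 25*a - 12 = (a + 1)*(a^3 - 13*a - 12) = (a - 4)*(a + 1)*(a^2 + 4*a + 3) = (a - 4)*(a + 1)^2*(a + 3)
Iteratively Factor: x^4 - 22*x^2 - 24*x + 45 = (x + 3)*(x^3 - 3*x^2 - 13*x + 15) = (x + 3)^2*(x^2 - 6*x + 5) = (x - 5)*(x + 3)^2*(x - 1)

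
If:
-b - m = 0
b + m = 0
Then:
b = -m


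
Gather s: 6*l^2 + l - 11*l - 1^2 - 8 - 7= 6*l^2 - 10*l - 16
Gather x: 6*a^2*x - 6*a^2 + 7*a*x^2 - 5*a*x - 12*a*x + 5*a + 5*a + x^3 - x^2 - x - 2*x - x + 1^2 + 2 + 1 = -6*a^2 + 10*a + x^3 + x^2*(7*a - 1) + x*(6*a^2 - 17*a - 4) + 4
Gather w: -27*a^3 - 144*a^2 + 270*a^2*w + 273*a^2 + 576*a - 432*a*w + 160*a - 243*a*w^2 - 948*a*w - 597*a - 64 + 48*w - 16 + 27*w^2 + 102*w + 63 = -27*a^3 + 129*a^2 + 139*a + w^2*(27 - 243*a) + w*(270*a^2 - 1380*a + 150) - 17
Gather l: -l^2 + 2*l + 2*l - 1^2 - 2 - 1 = -l^2 + 4*l - 4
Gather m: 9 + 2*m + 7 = 2*m + 16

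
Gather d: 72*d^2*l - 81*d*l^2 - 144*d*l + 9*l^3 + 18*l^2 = 72*d^2*l + d*(-81*l^2 - 144*l) + 9*l^3 + 18*l^2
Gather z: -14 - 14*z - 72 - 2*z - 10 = -16*z - 96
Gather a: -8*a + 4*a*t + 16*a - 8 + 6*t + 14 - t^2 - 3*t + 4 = a*(4*t + 8) - t^2 + 3*t + 10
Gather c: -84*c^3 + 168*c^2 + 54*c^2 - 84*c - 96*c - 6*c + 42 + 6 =-84*c^3 + 222*c^2 - 186*c + 48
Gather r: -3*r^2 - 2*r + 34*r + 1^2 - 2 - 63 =-3*r^2 + 32*r - 64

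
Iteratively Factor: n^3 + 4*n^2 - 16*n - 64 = (n - 4)*(n^2 + 8*n + 16) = (n - 4)*(n + 4)*(n + 4)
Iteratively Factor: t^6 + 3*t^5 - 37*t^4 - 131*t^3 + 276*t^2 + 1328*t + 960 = (t - 4)*(t^5 + 7*t^4 - 9*t^3 - 167*t^2 - 392*t - 240) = (t - 5)*(t - 4)*(t^4 + 12*t^3 + 51*t^2 + 88*t + 48) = (t - 5)*(t - 4)*(t + 3)*(t^3 + 9*t^2 + 24*t + 16) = (t - 5)*(t - 4)*(t + 3)*(t + 4)*(t^2 + 5*t + 4) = (t - 5)*(t - 4)*(t + 3)*(t + 4)^2*(t + 1)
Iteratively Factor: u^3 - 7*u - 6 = (u + 2)*(u^2 - 2*u - 3) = (u - 3)*(u + 2)*(u + 1)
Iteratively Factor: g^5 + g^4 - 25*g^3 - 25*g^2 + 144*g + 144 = (g - 4)*(g^4 + 5*g^3 - 5*g^2 - 45*g - 36) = (g - 4)*(g + 4)*(g^3 + g^2 - 9*g - 9) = (g - 4)*(g + 1)*(g + 4)*(g^2 - 9) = (g - 4)*(g - 3)*(g + 1)*(g + 4)*(g + 3)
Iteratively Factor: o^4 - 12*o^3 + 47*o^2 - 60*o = (o - 5)*(o^3 - 7*o^2 + 12*o) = (o - 5)*(o - 3)*(o^2 - 4*o) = o*(o - 5)*(o - 3)*(o - 4)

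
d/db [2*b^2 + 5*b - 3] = 4*b + 5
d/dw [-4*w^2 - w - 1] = -8*w - 1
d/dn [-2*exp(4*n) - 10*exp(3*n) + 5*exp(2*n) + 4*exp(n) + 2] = (-8*exp(3*n) - 30*exp(2*n) + 10*exp(n) + 4)*exp(n)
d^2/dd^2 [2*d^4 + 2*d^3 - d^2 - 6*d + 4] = 24*d^2 + 12*d - 2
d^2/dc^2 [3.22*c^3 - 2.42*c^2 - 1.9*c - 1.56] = 19.32*c - 4.84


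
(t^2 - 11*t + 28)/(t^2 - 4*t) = (t - 7)/t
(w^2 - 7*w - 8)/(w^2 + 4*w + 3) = (w - 8)/(w + 3)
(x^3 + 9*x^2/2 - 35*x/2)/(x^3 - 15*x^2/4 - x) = 2*(-2*x^2 - 9*x + 35)/(-4*x^2 + 15*x + 4)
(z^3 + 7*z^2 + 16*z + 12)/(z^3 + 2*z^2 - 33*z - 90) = (z^2 + 4*z + 4)/(z^2 - z - 30)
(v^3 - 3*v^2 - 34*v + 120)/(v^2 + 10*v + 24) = (v^2 - 9*v + 20)/(v + 4)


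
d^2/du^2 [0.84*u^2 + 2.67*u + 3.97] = 1.68000000000000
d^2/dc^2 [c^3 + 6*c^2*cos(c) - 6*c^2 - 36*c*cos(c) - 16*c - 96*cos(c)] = -6*c^2*cos(c) - 24*c*sin(c) + 36*c*cos(c) + 6*c + 72*sin(c) + 108*cos(c) - 12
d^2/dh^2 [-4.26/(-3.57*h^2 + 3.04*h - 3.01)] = (-108.586548*h^2 + 92.465856*h + 4.26*(7.14*h - 3.04)*(14.28*h - 6.08) - 91.553364)/(3.57*h^2 - 3.04*h + 3.01)^3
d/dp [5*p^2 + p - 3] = 10*p + 1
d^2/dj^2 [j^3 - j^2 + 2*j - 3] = 6*j - 2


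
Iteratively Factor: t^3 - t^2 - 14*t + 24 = (t + 4)*(t^2 - 5*t + 6) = (t - 3)*(t + 4)*(t - 2)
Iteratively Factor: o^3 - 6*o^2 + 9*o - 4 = (o - 1)*(o^2 - 5*o + 4) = (o - 4)*(o - 1)*(o - 1)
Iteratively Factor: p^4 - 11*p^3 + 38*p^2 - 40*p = (p - 5)*(p^3 - 6*p^2 + 8*p) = (p - 5)*(p - 2)*(p^2 - 4*p) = p*(p - 5)*(p - 2)*(p - 4)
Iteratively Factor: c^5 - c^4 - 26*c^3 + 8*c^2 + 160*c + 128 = (c + 1)*(c^4 - 2*c^3 - 24*c^2 + 32*c + 128) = (c - 4)*(c + 1)*(c^3 + 2*c^2 - 16*c - 32) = (c - 4)*(c + 1)*(c + 2)*(c^2 - 16) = (c - 4)^2*(c + 1)*(c + 2)*(c + 4)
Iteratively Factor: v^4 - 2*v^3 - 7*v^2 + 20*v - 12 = (v - 2)*(v^3 - 7*v + 6) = (v - 2)^2*(v^2 + 2*v - 3) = (v - 2)^2*(v - 1)*(v + 3)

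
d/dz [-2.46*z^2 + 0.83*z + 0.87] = 0.83 - 4.92*z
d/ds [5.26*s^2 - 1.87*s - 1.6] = 10.52*s - 1.87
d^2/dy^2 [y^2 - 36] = 2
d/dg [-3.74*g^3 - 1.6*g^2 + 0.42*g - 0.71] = -11.22*g^2 - 3.2*g + 0.42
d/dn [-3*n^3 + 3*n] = 3 - 9*n^2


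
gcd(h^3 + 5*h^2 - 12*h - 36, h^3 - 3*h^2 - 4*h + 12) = h^2 - h - 6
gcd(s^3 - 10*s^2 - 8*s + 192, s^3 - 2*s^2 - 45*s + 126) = s - 6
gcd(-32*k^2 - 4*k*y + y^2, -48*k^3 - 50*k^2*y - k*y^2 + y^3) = -8*k + y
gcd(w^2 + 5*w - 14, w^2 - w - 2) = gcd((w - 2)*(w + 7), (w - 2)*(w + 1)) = w - 2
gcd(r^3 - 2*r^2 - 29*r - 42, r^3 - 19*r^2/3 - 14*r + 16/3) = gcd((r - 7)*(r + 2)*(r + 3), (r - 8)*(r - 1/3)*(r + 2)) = r + 2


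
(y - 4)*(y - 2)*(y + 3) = y^3 - 3*y^2 - 10*y + 24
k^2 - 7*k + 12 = (k - 4)*(k - 3)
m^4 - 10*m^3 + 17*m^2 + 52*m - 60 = (m - 6)*(m - 5)*(m - 1)*(m + 2)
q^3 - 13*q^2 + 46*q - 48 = (q - 8)*(q - 3)*(q - 2)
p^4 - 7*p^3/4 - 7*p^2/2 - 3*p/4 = p*(p - 3)*(p + 1/4)*(p + 1)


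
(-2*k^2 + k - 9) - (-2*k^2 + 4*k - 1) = -3*k - 8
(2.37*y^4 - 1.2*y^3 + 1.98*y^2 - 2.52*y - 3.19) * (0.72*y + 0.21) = 1.7064*y^5 - 0.3663*y^4 + 1.1736*y^3 - 1.3986*y^2 - 2.826*y - 0.6699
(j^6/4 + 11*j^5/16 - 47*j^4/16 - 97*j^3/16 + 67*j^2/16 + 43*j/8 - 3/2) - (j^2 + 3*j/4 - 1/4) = j^6/4 + 11*j^5/16 - 47*j^4/16 - 97*j^3/16 + 51*j^2/16 + 37*j/8 - 5/4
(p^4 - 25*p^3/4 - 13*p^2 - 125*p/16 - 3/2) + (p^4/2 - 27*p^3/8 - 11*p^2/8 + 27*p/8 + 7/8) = 3*p^4/2 - 77*p^3/8 - 115*p^2/8 - 71*p/16 - 5/8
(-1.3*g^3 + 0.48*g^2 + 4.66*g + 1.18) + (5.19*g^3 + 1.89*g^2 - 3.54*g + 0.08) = 3.89*g^3 + 2.37*g^2 + 1.12*g + 1.26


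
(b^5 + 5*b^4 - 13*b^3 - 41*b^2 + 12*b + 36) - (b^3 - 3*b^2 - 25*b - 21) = b^5 + 5*b^4 - 14*b^3 - 38*b^2 + 37*b + 57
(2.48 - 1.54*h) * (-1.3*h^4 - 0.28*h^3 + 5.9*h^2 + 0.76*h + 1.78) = 2.002*h^5 - 2.7928*h^4 - 9.7804*h^3 + 13.4616*h^2 - 0.8564*h + 4.4144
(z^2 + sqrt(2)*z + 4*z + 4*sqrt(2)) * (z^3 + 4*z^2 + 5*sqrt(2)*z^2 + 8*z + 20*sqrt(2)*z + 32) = z^5 + 8*z^4 + 6*sqrt(2)*z^4 + 34*z^3 + 48*sqrt(2)*z^3 + 144*z^2 + 104*sqrt(2)*z^2 + 64*sqrt(2)*z + 288*z + 128*sqrt(2)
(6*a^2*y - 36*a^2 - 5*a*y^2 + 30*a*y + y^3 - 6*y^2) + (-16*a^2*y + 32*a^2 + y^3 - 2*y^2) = -10*a^2*y - 4*a^2 - 5*a*y^2 + 30*a*y + 2*y^3 - 8*y^2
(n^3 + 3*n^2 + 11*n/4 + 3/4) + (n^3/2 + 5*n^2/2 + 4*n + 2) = 3*n^3/2 + 11*n^2/2 + 27*n/4 + 11/4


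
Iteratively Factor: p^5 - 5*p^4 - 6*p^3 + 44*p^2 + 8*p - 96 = (p - 4)*(p^4 - p^3 - 10*p^2 + 4*p + 24) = (p - 4)*(p - 2)*(p^3 + p^2 - 8*p - 12) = (p - 4)*(p - 2)*(p + 2)*(p^2 - p - 6) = (p - 4)*(p - 3)*(p - 2)*(p + 2)*(p + 2)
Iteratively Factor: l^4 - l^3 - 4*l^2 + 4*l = (l + 2)*(l^3 - 3*l^2 + 2*l) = (l - 2)*(l + 2)*(l^2 - l) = (l - 2)*(l - 1)*(l + 2)*(l)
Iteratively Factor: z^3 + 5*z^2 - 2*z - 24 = (z - 2)*(z^2 + 7*z + 12) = (z - 2)*(z + 4)*(z + 3)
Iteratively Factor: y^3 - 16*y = (y)*(y^2 - 16) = y*(y - 4)*(y + 4)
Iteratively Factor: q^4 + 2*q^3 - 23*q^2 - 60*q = (q)*(q^3 + 2*q^2 - 23*q - 60) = q*(q + 4)*(q^2 - 2*q - 15) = q*(q + 3)*(q + 4)*(q - 5)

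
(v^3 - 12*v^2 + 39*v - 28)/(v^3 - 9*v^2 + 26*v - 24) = (v^2 - 8*v + 7)/(v^2 - 5*v + 6)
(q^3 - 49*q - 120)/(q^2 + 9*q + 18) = (q^2 - 3*q - 40)/(q + 6)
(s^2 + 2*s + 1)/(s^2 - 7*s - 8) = (s + 1)/(s - 8)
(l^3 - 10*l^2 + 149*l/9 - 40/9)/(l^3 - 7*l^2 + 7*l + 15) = (9*l^3 - 90*l^2 + 149*l - 40)/(9*(l^3 - 7*l^2 + 7*l + 15))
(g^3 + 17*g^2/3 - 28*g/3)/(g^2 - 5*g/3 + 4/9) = 3*g*(g + 7)/(3*g - 1)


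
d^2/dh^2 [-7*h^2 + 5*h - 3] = -14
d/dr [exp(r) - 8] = exp(r)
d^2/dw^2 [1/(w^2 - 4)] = 2*(3*w^2 + 4)/(w^2 - 4)^3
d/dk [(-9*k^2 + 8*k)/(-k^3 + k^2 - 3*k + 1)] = (-k*(9*k - 8)*(3*k^2 - 2*k + 3) + 2*(9*k - 4)*(k^3 - k^2 + 3*k - 1))/(k^3 - k^2 + 3*k - 1)^2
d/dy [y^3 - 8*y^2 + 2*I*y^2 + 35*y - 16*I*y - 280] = 3*y^2 + 4*y*(-4 + I) + 35 - 16*I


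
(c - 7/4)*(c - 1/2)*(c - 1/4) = c^3 - 5*c^2/2 + 23*c/16 - 7/32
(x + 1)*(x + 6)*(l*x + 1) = l*x^3 + 7*l*x^2 + 6*l*x + x^2 + 7*x + 6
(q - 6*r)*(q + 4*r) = q^2 - 2*q*r - 24*r^2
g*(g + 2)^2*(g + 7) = g^4 + 11*g^3 + 32*g^2 + 28*g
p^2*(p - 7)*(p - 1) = p^4 - 8*p^3 + 7*p^2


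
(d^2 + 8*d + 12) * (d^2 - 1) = d^4 + 8*d^3 + 11*d^2 - 8*d - 12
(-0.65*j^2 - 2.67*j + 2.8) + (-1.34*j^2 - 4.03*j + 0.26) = -1.99*j^2 - 6.7*j + 3.06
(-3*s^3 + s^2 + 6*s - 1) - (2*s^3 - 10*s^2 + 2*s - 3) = -5*s^3 + 11*s^2 + 4*s + 2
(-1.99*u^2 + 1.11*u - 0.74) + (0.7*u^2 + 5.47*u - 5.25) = -1.29*u^2 + 6.58*u - 5.99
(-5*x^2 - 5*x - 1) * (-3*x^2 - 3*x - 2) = 15*x^4 + 30*x^3 + 28*x^2 + 13*x + 2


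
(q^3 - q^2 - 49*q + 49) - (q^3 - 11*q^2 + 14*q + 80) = 10*q^2 - 63*q - 31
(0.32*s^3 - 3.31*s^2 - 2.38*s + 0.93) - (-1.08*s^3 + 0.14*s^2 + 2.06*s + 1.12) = 1.4*s^3 - 3.45*s^2 - 4.44*s - 0.19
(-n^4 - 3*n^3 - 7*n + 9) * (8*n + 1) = -8*n^5 - 25*n^4 - 3*n^3 - 56*n^2 + 65*n + 9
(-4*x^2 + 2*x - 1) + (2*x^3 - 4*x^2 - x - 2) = 2*x^3 - 8*x^2 + x - 3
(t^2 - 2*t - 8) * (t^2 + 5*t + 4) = t^4 + 3*t^3 - 14*t^2 - 48*t - 32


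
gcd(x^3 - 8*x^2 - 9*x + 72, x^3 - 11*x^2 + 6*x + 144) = x^2 - 5*x - 24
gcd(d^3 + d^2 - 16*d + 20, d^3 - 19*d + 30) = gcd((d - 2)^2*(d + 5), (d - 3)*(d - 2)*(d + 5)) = d^2 + 3*d - 10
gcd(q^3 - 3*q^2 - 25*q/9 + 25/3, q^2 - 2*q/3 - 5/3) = q - 5/3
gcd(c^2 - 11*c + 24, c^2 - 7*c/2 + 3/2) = c - 3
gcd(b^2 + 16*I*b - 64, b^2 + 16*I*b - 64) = b^2 + 16*I*b - 64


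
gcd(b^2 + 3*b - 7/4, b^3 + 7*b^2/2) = b + 7/2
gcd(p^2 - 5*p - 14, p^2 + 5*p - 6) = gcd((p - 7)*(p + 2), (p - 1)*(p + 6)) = 1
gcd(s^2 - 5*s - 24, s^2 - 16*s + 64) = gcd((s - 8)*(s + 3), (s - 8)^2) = s - 8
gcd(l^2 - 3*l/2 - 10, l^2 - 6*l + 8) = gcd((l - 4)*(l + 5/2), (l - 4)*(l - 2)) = l - 4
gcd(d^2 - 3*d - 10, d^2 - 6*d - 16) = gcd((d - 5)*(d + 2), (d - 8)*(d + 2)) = d + 2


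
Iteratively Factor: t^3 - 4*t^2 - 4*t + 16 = (t + 2)*(t^2 - 6*t + 8) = (t - 4)*(t + 2)*(t - 2)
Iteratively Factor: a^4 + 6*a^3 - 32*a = (a + 4)*(a^3 + 2*a^2 - 8*a) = (a - 2)*(a + 4)*(a^2 + 4*a) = a*(a - 2)*(a + 4)*(a + 4)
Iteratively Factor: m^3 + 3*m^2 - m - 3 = (m + 3)*(m^2 - 1) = (m - 1)*(m + 3)*(m + 1)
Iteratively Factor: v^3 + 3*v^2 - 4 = (v + 2)*(v^2 + v - 2) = (v + 2)^2*(v - 1)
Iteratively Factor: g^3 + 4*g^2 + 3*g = (g + 1)*(g^2 + 3*g) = (g + 1)*(g + 3)*(g)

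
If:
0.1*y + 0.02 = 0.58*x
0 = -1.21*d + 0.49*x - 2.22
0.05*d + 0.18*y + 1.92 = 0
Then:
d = -2.52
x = -1.68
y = -9.97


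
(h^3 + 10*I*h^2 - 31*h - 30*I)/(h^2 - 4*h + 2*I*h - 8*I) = (h^2 + 8*I*h - 15)/(h - 4)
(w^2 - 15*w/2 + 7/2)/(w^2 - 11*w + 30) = (2*w^2 - 15*w + 7)/(2*(w^2 - 11*w + 30))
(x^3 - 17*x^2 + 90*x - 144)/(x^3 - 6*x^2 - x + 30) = (x^2 - 14*x + 48)/(x^2 - 3*x - 10)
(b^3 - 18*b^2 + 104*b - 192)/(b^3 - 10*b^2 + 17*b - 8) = (b^2 - 10*b + 24)/(b^2 - 2*b + 1)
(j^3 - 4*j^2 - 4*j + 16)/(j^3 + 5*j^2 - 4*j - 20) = (j - 4)/(j + 5)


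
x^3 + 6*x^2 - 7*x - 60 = (x - 3)*(x + 4)*(x + 5)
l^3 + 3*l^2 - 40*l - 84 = (l - 6)*(l + 2)*(l + 7)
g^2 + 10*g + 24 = (g + 4)*(g + 6)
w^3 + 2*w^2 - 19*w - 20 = (w - 4)*(w + 1)*(w + 5)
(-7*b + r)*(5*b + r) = -35*b^2 - 2*b*r + r^2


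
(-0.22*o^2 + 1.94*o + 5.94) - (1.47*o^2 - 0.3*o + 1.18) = -1.69*o^2 + 2.24*o + 4.76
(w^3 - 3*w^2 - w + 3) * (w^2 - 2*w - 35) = w^5 - 5*w^4 - 30*w^3 + 110*w^2 + 29*w - 105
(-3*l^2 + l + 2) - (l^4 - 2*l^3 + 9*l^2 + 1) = -l^4 + 2*l^3 - 12*l^2 + l + 1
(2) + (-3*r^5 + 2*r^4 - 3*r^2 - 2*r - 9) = -3*r^5 + 2*r^4 - 3*r^2 - 2*r - 7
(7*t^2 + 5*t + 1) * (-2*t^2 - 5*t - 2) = -14*t^4 - 45*t^3 - 41*t^2 - 15*t - 2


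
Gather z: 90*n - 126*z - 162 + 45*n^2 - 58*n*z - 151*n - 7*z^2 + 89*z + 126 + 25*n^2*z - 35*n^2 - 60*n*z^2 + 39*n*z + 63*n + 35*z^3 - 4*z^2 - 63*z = 10*n^2 + 2*n + 35*z^3 + z^2*(-60*n - 11) + z*(25*n^2 - 19*n - 100) - 36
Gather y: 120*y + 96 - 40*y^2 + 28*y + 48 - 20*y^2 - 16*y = -60*y^2 + 132*y + 144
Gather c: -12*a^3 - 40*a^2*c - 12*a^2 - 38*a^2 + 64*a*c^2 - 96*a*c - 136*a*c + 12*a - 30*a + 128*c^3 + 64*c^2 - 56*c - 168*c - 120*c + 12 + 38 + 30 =-12*a^3 - 50*a^2 - 18*a + 128*c^3 + c^2*(64*a + 64) + c*(-40*a^2 - 232*a - 344) + 80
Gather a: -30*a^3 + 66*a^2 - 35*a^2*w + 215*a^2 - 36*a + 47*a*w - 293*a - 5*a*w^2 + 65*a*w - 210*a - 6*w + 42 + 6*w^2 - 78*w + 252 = -30*a^3 + a^2*(281 - 35*w) + a*(-5*w^2 + 112*w - 539) + 6*w^2 - 84*w + 294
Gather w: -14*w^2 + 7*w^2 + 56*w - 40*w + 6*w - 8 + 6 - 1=-7*w^2 + 22*w - 3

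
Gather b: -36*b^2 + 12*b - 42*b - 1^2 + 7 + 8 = -36*b^2 - 30*b + 14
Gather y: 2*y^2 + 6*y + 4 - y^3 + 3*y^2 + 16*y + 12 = -y^3 + 5*y^2 + 22*y + 16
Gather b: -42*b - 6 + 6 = -42*b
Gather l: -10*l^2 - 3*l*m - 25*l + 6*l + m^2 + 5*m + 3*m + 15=-10*l^2 + l*(-3*m - 19) + m^2 + 8*m + 15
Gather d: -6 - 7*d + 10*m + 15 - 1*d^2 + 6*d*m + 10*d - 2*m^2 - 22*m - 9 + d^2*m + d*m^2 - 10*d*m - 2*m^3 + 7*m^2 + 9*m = d^2*(m - 1) + d*(m^2 - 4*m + 3) - 2*m^3 + 5*m^2 - 3*m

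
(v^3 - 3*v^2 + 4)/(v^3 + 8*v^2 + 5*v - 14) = (v^3 - 3*v^2 + 4)/(v^3 + 8*v^2 + 5*v - 14)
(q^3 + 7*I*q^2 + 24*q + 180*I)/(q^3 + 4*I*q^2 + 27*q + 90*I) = (q + 6*I)/(q + 3*I)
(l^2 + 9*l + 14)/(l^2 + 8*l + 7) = (l + 2)/(l + 1)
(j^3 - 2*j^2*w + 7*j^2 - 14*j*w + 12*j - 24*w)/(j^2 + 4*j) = j - 2*w + 3 - 6*w/j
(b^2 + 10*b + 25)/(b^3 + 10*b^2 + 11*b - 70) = (b + 5)/(b^2 + 5*b - 14)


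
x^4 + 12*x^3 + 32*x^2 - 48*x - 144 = (x - 2)*(x + 2)*(x + 6)^2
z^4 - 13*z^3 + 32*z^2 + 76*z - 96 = (z - 8)*(z - 6)*(z - 1)*(z + 2)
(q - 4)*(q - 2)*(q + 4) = q^3 - 2*q^2 - 16*q + 32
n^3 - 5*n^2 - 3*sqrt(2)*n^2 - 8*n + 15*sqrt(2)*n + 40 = (n - 5)*(n - 4*sqrt(2))*(n + sqrt(2))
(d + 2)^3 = d^3 + 6*d^2 + 12*d + 8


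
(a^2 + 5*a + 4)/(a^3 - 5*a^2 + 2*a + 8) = (a + 4)/(a^2 - 6*a + 8)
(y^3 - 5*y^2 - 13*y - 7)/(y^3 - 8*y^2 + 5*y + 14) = (y + 1)/(y - 2)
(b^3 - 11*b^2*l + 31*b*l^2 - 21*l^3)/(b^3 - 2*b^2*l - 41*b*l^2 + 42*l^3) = (b - 3*l)/(b + 6*l)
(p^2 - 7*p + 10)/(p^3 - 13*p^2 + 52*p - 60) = 1/(p - 6)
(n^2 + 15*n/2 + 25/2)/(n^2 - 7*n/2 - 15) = (n + 5)/(n - 6)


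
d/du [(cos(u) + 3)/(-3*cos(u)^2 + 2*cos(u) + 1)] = (-3*cos(u)^2 - 18*cos(u) + 5)*sin(u)/((cos(u) - 1)^2*(3*cos(u) + 1)^2)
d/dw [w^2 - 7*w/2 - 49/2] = 2*w - 7/2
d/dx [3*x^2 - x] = 6*x - 1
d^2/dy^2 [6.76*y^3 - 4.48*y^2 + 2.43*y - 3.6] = 40.56*y - 8.96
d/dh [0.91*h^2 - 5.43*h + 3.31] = 1.82*h - 5.43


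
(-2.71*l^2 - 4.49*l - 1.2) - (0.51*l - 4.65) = -2.71*l^2 - 5.0*l + 3.45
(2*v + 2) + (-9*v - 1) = 1 - 7*v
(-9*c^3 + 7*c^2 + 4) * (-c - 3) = 9*c^4 + 20*c^3 - 21*c^2 - 4*c - 12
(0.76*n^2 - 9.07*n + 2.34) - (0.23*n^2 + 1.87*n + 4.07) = 0.53*n^2 - 10.94*n - 1.73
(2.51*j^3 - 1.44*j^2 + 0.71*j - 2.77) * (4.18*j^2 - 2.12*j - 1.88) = 10.4918*j^5 - 11.3404*j^4 + 1.3018*j^3 - 10.3766*j^2 + 4.5376*j + 5.2076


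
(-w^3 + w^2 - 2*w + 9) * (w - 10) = -w^4 + 11*w^3 - 12*w^2 + 29*w - 90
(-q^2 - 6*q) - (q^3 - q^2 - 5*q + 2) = -q^3 - q - 2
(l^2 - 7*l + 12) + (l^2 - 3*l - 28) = 2*l^2 - 10*l - 16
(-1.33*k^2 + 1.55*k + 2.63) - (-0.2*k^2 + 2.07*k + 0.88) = -1.13*k^2 - 0.52*k + 1.75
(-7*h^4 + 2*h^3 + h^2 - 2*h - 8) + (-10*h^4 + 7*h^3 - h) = -17*h^4 + 9*h^3 + h^2 - 3*h - 8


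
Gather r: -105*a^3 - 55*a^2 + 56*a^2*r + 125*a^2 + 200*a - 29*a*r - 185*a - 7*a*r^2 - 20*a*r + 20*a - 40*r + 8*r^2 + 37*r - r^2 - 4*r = -105*a^3 + 70*a^2 + 35*a + r^2*(7 - 7*a) + r*(56*a^2 - 49*a - 7)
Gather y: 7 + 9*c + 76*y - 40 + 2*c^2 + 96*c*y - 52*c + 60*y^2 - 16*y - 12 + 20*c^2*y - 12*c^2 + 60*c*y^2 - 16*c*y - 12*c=-10*c^2 - 55*c + y^2*(60*c + 60) + y*(20*c^2 + 80*c + 60) - 45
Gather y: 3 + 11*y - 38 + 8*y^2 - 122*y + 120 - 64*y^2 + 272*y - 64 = -56*y^2 + 161*y + 21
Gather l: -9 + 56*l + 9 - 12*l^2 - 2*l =-12*l^2 + 54*l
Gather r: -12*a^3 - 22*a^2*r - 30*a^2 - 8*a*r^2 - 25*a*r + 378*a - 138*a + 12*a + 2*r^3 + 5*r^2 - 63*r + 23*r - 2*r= -12*a^3 - 30*a^2 + 252*a + 2*r^3 + r^2*(5 - 8*a) + r*(-22*a^2 - 25*a - 42)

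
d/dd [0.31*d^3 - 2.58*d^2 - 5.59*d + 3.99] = 0.93*d^2 - 5.16*d - 5.59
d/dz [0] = 0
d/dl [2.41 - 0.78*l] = -0.780000000000000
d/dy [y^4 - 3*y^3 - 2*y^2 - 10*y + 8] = 4*y^3 - 9*y^2 - 4*y - 10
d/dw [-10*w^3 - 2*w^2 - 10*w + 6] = -30*w^2 - 4*w - 10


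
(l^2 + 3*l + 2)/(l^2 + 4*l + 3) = (l + 2)/(l + 3)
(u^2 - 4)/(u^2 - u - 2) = (u + 2)/(u + 1)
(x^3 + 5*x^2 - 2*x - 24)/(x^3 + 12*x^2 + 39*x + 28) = (x^2 + x - 6)/(x^2 + 8*x + 7)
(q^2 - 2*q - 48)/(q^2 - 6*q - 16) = (q + 6)/(q + 2)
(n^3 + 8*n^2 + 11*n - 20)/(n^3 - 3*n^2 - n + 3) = (n^2 + 9*n + 20)/(n^2 - 2*n - 3)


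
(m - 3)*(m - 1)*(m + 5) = m^3 + m^2 - 17*m + 15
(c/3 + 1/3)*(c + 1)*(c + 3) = c^3/3 + 5*c^2/3 + 7*c/3 + 1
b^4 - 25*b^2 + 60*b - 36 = (b - 3)*(b - 2)*(b - 1)*(b + 6)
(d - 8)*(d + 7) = d^2 - d - 56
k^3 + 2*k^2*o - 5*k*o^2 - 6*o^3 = (k - 2*o)*(k + o)*(k + 3*o)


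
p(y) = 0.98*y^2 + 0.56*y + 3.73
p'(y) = 1.96*y + 0.56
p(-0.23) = 3.65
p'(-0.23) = 0.11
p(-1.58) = 5.29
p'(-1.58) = -2.54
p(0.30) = 3.99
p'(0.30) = 1.15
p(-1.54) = 5.19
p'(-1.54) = -2.46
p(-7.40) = 53.25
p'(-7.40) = -13.94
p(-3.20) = 11.97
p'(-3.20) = -5.71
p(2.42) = 10.82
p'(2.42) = 5.30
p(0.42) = 4.14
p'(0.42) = 1.38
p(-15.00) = 215.83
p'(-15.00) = -28.84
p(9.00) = 88.15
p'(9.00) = 18.20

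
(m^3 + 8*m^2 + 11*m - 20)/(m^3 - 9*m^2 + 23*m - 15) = (m^2 + 9*m + 20)/(m^2 - 8*m + 15)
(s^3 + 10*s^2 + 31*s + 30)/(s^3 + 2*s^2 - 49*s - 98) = (s^2 + 8*s + 15)/(s^2 - 49)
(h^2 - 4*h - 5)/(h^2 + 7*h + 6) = (h - 5)/(h + 6)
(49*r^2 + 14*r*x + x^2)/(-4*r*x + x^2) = (49*r^2 + 14*r*x + x^2)/(x*(-4*r + x))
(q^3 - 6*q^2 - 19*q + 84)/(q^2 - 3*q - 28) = q - 3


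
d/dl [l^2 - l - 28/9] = 2*l - 1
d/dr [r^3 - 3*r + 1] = 3*r^2 - 3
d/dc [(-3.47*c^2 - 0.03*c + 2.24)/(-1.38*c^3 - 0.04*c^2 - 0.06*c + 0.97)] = (-4.7886*c^4 - 0.0828*c^3 + 9.4806*c^2 - 6.5526*c + 0.1053)/(1.9044*c^6 + 0.1104*c^5 + 0.1672*c^4 - 2.6724*c^3 - 0.074*c^2 - 0.1164*c + 0.9409)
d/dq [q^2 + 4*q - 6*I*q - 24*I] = 2*q + 4 - 6*I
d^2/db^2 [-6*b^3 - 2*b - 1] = -36*b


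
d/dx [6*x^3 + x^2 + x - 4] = 18*x^2 + 2*x + 1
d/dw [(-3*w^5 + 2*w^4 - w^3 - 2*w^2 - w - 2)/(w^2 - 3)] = (-9*w^6 + 4*w^5 + 44*w^4 - 24*w^3 + 10*w^2 + 16*w + 3)/(w^4 - 6*w^2 + 9)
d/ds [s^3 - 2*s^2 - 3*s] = 3*s^2 - 4*s - 3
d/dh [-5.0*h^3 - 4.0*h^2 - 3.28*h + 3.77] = -15.0*h^2 - 8.0*h - 3.28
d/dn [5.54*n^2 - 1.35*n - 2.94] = 11.08*n - 1.35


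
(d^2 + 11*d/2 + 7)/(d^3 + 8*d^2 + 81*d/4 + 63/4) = 2*(d + 2)/(2*d^2 + 9*d + 9)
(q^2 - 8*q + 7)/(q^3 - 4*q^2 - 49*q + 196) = (q - 1)/(q^2 + 3*q - 28)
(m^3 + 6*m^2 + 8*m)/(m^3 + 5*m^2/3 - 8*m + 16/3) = 3*m*(m + 2)/(3*m^2 - 7*m + 4)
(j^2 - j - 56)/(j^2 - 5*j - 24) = (j + 7)/(j + 3)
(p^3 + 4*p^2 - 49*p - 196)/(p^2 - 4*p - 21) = (p^2 + 11*p + 28)/(p + 3)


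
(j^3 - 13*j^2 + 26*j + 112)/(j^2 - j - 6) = (j^2 - 15*j + 56)/(j - 3)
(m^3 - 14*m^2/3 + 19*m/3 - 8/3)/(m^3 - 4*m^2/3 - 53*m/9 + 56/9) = 3*(m - 1)/(3*m + 7)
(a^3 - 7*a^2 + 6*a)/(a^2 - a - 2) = a*(-a^2 + 7*a - 6)/(-a^2 + a + 2)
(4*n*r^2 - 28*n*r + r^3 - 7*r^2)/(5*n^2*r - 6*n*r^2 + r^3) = (4*n*r - 28*n + r^2 - 7*r)/(5*n^2 - 6*n*r + r^2)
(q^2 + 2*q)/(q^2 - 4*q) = (q + 2)/(q - 4)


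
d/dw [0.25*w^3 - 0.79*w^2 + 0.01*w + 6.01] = 0.75*w^2 - 1.58*w + 0.01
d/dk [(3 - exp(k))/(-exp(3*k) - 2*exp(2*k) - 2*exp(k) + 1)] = (-2*exp(3*k) + 7*exp(2*k) + 12*exp(k) + 5)*exp(k)/(exp(6*k) + 4*exp(5*k) + 8*exp(4*k) + 6*exp(3*k) - 4*exp(k) + 1)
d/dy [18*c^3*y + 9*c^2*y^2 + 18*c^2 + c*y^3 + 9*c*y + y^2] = 18*c^3 + 18*c^2*y + 3*c*y^2 + 9*c + 2*y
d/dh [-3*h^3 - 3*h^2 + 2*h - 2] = -9*h^2 - 6*h + 2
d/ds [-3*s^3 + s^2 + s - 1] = -9*s^2 + 2*s + 1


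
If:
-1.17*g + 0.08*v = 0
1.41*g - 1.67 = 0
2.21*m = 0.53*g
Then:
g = 1.18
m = 0.28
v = 17.32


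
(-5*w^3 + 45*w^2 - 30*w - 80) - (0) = -5*w^3 + 45*w^2 - 30*w - 80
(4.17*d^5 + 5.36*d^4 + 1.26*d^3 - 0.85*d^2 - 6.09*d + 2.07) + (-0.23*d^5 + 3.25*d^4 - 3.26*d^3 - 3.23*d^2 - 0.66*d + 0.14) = 3.94*d^5 + 8.61*d^4 - 2.0*d^3 - 4.08*d^2 - 6.75*d + 2.21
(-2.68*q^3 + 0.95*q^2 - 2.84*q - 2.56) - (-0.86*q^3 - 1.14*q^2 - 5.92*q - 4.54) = -1.82*q^3 + 2.09*q^2 + 3.08*q + 1.98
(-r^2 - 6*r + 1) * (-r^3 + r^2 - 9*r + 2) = r^5 + 5*r^4 + 2*r^3 + 53*r^2 - 21*r + 2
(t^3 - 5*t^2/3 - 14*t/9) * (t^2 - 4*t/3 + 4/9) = t^5 - 3*t^4 + 10*t^3/9 + 4*t^2/3 - 56*t/81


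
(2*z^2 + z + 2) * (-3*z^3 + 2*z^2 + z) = -6*z^5 + z^4 - 2*z^3 + 5*z^2 + 2*z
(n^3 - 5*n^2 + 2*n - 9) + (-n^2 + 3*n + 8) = n^3 - 6*n^2 + 5*n - 1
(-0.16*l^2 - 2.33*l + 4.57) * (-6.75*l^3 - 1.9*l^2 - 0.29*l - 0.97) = 1.08*l^5 + 16.0315*l^4 - 26.3741*l^3 - 7.8521*l^2 + 0.9348*l - 4.4329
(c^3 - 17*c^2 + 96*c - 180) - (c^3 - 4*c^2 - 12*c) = -13*c^2 + 108*c - 180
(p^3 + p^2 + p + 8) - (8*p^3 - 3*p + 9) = -7*p^3 + p^2 + 4*p - 1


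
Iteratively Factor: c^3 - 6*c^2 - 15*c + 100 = (c - 5)*(c^2 - c - 20) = (c - 5)*(c + 4)*(c - 5)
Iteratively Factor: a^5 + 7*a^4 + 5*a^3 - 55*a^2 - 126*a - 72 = (a + 3)*(a^4 + 4*a^3 - 7*a^2 - 34*a - 24) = (a - 3)*(a + 3)*(a^3 + 7*a^2 + 14*a + 8) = (a - 3)*(a + 2)*(a + 3)*(a^2 + 5*a + 4) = (a - 3)*(a + 1)*(a + 2)*(a + 3)*(a + 4)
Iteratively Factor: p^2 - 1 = (p - 1)*(p + 1)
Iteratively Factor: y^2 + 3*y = (y)*(y + 3)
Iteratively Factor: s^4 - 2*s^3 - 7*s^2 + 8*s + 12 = (s - 2)*(s^3 - 7*s - 6) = (s - 2)*(s + 2)*(s^2 - 2*s - 3) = (s - 3)*(s - 2)*(s + 2)*(s + 1)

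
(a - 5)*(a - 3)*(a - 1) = a^3 - 9*a^2 + 23*a - 15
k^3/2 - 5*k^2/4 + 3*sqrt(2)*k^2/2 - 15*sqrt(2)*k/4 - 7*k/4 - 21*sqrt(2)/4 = (k/2 + 1/2)*(k - 7/2)*(k + 3*sqrt(2))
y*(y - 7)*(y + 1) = y^3 - 6*y^2 - 7*y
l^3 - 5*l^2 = l^2*(l - 5)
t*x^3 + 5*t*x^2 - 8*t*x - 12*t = (x - 2)*(x + 6)*(t*x + t)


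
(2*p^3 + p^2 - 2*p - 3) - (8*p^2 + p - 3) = 2*p^3 - 7*p^2 - 3*p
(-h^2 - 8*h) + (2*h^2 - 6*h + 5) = h^2 - 14*h + 5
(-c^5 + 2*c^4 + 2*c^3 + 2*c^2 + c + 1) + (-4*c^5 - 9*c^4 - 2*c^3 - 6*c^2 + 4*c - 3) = -5*c^5 - 7*c^4 - 4*c^2 + 5*c - 2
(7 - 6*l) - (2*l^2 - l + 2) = -2*l^2 - 5*l + 5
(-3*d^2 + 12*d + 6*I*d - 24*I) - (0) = -3*d^2 + 12*d + 6*I*d - 24*I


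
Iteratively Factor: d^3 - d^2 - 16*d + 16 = (d - 1)*(d^2 - 16) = (d - 1)*(d + 4)*(d - 4)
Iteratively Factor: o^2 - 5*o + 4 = (o - 1)*(o - 4)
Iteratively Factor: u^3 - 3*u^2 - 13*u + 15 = (u + 3)*(u^2 - 6*u + 5) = (u - 1)*(u + 3)*(u - 5)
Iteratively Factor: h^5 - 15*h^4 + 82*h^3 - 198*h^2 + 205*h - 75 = (h - 1)*(h^4 - 14*h^3 + 68*h^2 - 130*h + 75) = (h - 5)*(h - 1)*(h^3 - 9*h^2 + 23*h - 15) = (h - 5)*(h - 3)*(h - 1)*(h^2 - 6*h + 5) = (h - 5)*(h - 3)*(h - 1)^2*(h - 5)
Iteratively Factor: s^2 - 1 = (s - 1)*(s + 1)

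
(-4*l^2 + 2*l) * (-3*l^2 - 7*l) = 12*l^4 + 22*l^3 - 14*l^2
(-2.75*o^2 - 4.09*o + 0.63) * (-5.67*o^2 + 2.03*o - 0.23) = 15.5925*o^4 + 17.6078*o^3 - 11.2423*o^2 + 2.2196*o - 0.1449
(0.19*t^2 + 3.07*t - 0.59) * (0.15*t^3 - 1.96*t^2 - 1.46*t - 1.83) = 0.0285*t^5 + 0.0881*t^4 - 6.3831*t^3 - 3.6735*t^2 - 4.7567*t + 1.0797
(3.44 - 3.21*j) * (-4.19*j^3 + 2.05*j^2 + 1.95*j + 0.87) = 13.4499*j^4 - 20.9941*j^3 + 0.7925*j^2 + 3.9153*j + 2.9928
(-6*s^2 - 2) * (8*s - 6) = -48*s^3 + 36*s^2 - 16*s + 12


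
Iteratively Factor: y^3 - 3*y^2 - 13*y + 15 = (y - 1)*(y^2 - 2*y - 15) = (y - 5)*(y - 1)*(y + 3)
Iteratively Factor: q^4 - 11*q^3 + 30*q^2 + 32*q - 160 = (q - 4)*(q^3 - 7*q^2 + 2*q + 40) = (q - 4)*(q + 2)*(q^2 - 9*q + 20) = (q - 4)^2*(q + 2)*(q - 5)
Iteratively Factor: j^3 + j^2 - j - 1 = (j + 1)*(j^2 - 1) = (j + 1)^2*(j - 1)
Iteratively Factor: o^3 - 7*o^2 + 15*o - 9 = (o - 3)*(o^2 - 4*o + 3) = (o - 3)*(o - 1)*(o - 3)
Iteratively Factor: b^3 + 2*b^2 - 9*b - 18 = (b - 3)*(b^2 + 5*b + 6) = (b - 3)*(b + 3)*(b + 2)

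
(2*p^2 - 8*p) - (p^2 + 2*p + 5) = p^2 - 10*p - 5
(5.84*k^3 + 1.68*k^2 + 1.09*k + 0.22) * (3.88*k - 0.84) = 22.6592*k^4 + 1.6128*k^3 + 2.818*k^2 - 0.0620000000000001*k - 0.1848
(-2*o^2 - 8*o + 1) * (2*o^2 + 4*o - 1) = -4*o^4 - 24*o^3 - 28*o^2 + 12*o - 1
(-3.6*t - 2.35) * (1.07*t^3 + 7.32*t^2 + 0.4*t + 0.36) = -3.852*t^4 - 28.8665*t^3 - 18.642*t^2 - 2.236*t - 0.846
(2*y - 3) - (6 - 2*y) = 4*y - 9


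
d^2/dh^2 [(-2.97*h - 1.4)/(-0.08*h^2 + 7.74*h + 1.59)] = ((45.7516 - 1.4256*h)*(-0.08*h^2 + 7.74*h + 1.59) - (0.16*h - 7.74)*(0.32*h - 15.48)*(2.97*h + 1.4))/(-0.08*h^2 + 7.74*h + 1.59)^3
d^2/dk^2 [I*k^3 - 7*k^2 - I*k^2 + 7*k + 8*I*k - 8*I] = 6*I*k - 14 - 2*I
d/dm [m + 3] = 1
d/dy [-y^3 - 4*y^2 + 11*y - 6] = -3*y^2 - 8*y + 11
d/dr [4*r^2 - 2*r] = 8*r - 2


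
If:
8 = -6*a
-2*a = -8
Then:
No Solution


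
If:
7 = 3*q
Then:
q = 7/3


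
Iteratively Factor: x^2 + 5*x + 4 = (x + 1)*(x + 4)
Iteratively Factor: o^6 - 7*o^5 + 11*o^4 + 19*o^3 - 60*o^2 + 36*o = (o + 2)*(o^5 - 9*o^4 + 29*o^3 - 39*o^2 + 18*o) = (o - 3)*(o + 2)*(o^4 - 6*o^3 + 11*o^2 - 6*o) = o*(o - 3)*(o + 2)*(o^3 - 6*o^2 + 11*o - 6) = o*(o - 3)*(o - 1)*(o + 2)*(o^2 - 5*o + 6) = o*(o - 3)^2*(o - 1)*(o + 2)*(o - 2)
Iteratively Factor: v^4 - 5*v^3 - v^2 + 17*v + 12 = (v - 3)*(v^3 - 2*v^2 - 7*v - 4) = (v - 3)*(v + 1)*(v^2 - 3*v - 4) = (v - 3)*(v + 1)^2*(v - 4)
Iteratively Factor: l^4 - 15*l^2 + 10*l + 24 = (l - 3)*(l^3 + 3*l^2 - 6*l - 8) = (l - 3)*(l + 4)*(l^2 - l - 2) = (l - 3)*(l + 1)*(l + 4)*(l - 2)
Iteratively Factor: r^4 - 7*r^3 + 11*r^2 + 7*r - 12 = (r - 3)*(r^3 - 4*r^2 - r + 4) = (r - 3)*(r + 1)*(r^2 - 5*r + 4) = (r - 4)*(r - 3)*(r + 1)*(r - 1)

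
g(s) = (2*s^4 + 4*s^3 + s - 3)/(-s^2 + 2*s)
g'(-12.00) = 40.17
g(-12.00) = -205.62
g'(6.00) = -29.99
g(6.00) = -144.12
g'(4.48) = -20.72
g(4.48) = -105.02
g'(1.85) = 1385.04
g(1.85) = 171.54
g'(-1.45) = 1.16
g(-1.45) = 1.56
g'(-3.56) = 7.38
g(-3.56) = -6.78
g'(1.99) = 314984.42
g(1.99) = 3109.41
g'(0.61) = 9.89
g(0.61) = -1.42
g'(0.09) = 185.46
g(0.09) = -16.91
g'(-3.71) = 7.92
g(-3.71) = -7.93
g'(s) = (2*s - 2)*(2*s^4 + 4*s^3 + s - 3)/(-s^2 + 2*s)^2 + (8*s^3 + 12*s^2 + 1)/(-s^2 + 2*s) = (-4*s^5 + 8*s^4 + 16*s^3 + s^2 - 6*s + 6)/(s^2*(s^2 - 4*s + 4))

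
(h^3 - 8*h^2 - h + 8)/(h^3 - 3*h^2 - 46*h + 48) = (h + 1)/(h + 6)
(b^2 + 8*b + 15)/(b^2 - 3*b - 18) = (b + 5)/(b - 6)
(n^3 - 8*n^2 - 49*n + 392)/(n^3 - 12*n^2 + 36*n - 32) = (n^2 - 49)/(n^2 - 4*n + 4)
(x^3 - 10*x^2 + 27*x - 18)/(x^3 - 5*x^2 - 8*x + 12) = (x - 3)/(x + 2)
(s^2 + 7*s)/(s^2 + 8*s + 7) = s/(s + 1)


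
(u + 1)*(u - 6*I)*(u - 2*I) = u^3 + u^2 - 8*I*u^2 - 12*u - 8*I*u - 12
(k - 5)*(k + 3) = k^2 - 2*k - 15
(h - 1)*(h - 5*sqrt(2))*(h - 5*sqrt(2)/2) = h^3 - 15*sqrt(2)*h^2/2 - h^2 + 15*sqrt(2)*h/2 + 25*h - 25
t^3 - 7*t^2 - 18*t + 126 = (t - 7)*(t - 3*sqrt(2))*(t + 3*sqrt(2))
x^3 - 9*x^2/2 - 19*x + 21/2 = (x - 7)*(x - 1/2)*(x + 3)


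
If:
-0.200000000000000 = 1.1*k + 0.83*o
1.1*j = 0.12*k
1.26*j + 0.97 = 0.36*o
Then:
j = -0.19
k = -1.72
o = 2.04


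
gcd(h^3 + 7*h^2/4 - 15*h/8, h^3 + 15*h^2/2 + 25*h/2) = h^2 + 5*h/2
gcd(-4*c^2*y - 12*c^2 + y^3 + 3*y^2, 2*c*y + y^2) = 2*c + y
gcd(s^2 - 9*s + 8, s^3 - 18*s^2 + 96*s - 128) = s - 8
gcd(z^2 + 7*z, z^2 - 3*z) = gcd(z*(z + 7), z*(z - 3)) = z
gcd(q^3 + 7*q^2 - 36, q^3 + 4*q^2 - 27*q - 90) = q^2 + 9*q + 18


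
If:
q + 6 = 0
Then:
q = -6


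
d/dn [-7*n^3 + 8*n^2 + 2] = n*(16 - 21*n)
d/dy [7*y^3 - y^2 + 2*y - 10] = 21*y^2 - 2*y + 2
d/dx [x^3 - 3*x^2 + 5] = 3*x*(x - 2)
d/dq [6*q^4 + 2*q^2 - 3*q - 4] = 24*q^3 + 4*q - 3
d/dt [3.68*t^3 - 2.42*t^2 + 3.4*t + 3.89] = 11.04*t^2 - 4.84*t + 3.4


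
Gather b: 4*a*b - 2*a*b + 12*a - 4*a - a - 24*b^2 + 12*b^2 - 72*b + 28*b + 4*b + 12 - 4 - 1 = 7*a - 12*b^2 + b*(2*a - 40) + 7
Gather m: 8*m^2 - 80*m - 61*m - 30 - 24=8*m^2 - 141*m - 54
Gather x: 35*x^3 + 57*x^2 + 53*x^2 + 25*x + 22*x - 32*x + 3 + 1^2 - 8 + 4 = 35*x^3 + 110*x^2 + 15*x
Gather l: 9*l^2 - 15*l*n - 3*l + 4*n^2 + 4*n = 9*l^2 + l*(-15*n - 3) + 4*n^2 + 4*n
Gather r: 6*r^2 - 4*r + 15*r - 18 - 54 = 6*r^2 + 11*r - 72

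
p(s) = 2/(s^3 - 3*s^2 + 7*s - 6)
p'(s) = 2*(-3*s^2 + 6*s - 7)/(s^3 - 3*s^2 + 7*s - 6)^2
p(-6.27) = -0.00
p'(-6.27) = -0.00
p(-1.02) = -0.12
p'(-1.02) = -0.11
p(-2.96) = -0.03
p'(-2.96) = -0.02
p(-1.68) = -0.06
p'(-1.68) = -0.05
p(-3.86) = -0.01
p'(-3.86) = -0.01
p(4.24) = 0.04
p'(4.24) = -0.03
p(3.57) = 0.08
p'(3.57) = -0.07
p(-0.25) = -0.25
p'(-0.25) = -0.27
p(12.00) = 0.00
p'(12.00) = 0.00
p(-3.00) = -0.02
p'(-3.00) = -0.02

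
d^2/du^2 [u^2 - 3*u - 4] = 2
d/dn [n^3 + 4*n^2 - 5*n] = 3*n^2 + 8*n - 5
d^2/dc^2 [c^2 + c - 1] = 2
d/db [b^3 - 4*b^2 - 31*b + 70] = 3*b^2 - 8*b - 31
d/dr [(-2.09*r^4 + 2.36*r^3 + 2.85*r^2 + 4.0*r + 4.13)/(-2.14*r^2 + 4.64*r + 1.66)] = (8.9452*r^5 - 34.1432*r^4 + 8.0232*r^3 + 33.5368*r^2 + 27.1384*r - 12.5232)/(4.5796*r^4 - 19.8592*r^3 + 14.4248*r^2 + 15.4048*r + 2.7556)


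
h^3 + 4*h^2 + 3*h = h*(h + 1)*(h + 3)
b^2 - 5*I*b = b*(b - 5*I)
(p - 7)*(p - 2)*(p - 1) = p^3 - 10*p^2 + 23*p - 14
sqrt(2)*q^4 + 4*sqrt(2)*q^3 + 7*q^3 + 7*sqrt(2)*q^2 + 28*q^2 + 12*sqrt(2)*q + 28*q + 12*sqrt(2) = (q + 2)^2*(q + 3*sqrt(2))*(sqrt(2)*q + 1)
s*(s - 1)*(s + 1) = s^3 - s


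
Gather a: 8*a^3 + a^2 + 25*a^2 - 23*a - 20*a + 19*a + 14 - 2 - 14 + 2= 8*a^3 + 26*a^2 - 24*a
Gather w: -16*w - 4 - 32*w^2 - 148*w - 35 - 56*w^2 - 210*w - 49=-88*w^2 - 374*w - 88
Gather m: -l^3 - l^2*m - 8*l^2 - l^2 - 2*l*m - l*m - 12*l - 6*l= -l^3 - 9*l^2 - 18*l + m*(-l^2 - 3*l)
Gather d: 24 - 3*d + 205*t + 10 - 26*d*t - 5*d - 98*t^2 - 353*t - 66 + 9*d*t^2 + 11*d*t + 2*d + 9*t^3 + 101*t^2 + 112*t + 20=d*(9*t^2 - 15*t - 6) + 9*t^3 + 3*t^2 - 36*t - 12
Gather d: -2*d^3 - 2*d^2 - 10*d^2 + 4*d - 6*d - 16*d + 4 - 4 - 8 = -2*d^3 - 12*d^2 - 18*d - 8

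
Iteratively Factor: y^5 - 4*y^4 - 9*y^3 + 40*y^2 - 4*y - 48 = (y - 2)*(y^4 - 2*y^3 - 13*y^2 + 14*y + 24) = (y - 2)*(y + 1)*(y^3 - 3*y^2 - 10*y + 24) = (y - 2)^2*(y + 1)*(y^2 - y - 12) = (y - 2)^2*(y + 1)*(y + 3)*(y - 4)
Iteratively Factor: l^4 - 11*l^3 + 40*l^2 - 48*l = (l)*(l^3 - 11*l^2 + 40*l - 48) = l*(l - 4)*(l^2 - 7*l + 12) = l*(l - 4)*(l - 3)*(l - 4)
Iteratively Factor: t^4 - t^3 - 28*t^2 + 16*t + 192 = (t - 4)*(t^3 + 3*t^2 - 16*t - 48) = (t - 4)*(t + 4)*(t^2 - t - 12) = (t - 4)^2*(t + 4)*(t + 3)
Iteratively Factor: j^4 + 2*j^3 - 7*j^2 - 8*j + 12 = (j - 1)*(j^3 + 3*j^2 - 4*j - 12) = (j - 1)*(j + 3)*(j^2 - 4) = (j - 2)*(j - 1)*(j + 3)*(j + 2)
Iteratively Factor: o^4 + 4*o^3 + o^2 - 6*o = (o)*(o^3 + 4*o^2 + o - 6) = o*(o + 2)*(o^2 + 2*o - 3) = o*(o + 2)*(o + 3)*(o - 1)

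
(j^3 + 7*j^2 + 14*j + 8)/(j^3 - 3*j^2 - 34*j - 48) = (j^2 + 5*j + 4)/(j^2 - 5*j - 24)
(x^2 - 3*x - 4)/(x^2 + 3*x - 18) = (x^2 - 3*x - 4)/(x^2 + 3*x - 18)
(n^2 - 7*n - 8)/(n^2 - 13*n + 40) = (n + 1)/(n - 5)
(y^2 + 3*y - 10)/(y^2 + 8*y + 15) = (y - 2)/(y + 3)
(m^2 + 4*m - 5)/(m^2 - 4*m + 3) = (m + 5)/(m - 3)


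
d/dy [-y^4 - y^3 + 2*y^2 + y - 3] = -4*y^3 - 3*y^2 + 4*y + 1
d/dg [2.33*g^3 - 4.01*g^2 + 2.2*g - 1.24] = 6.99*g^2 - 8.02*g + 2.2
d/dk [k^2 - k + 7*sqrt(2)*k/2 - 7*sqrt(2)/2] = 2*k - 1 + 7*sqrt(2)/2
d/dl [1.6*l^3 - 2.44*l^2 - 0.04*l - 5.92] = 4.8*l^2 - 4.88*l - 0.04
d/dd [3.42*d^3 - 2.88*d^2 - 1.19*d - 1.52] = 10.26*d^2 - 5.76*d - 1.19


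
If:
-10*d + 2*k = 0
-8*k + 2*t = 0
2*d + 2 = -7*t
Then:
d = -1/71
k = -5/71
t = -20/71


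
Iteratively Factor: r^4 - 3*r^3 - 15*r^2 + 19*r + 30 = (r + 3)*(r^3 - 6*r^2 + 3*r + 10) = (r - 5)*(r + 3)*(r^2 - r - 2) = (r - 5)*(r + 1)*(r + 3)*(r - 2)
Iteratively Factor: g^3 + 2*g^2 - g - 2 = (g + 2)*(g^2 - 1) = (g - 1)*(g + 2)*(g + 1)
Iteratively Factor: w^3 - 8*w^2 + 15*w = (w)*(w^2 - 8*w + 15) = w*(w - 5)*(w - 3)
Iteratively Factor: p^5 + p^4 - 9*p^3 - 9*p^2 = (p + 3)*(p^4 - 2*p^3 - 3*p^2) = (p - 3)*(p + 3)*(p^3 + p^2) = (p - 3)*(p + 1)*(p + 3)*(p^2) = p*(p - 3)*(p + 1)*(p + 3)*(p)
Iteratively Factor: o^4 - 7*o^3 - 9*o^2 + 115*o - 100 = (o - 5)*(o^3 - 2*o^2 - 19*o + 20) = (o - 5)*(o - 1)*(o^2 - o - 20) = (o - 5)^2*(o - 1)*(o + 4)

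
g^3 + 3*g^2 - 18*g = g*(g - 3)*(g + 6)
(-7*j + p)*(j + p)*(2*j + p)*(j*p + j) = -14*j^4*p - 14*j^4 - 19*j^3*p^2 - 19*j^3*p - 4*j^2*p^3 - 4*j^2*p^2 + j*p^4 + j*p^3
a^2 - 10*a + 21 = (a - 7)*(a - 3)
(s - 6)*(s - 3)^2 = s^3 - 12*s^2 + 45*s - 54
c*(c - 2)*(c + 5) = c^3 + 3*c^2 - 10*c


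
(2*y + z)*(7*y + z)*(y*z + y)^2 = 14*y^4*z^2 + 28*y^4*z + 14*y^4 + 9*y^3*z^3 + 18*y^3*z^2 + 9*y^3*z + y^2*z^4 + 2*y^2*z^3 + y^2*z^2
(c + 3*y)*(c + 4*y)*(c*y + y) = c^3*y + 7*c^2*y^2 + c^2*y + 12*c*y^3 + 7*c*y^2 + 12*y^3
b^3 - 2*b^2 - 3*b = b*(b - 3)*(b + 1)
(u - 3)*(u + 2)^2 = u^3 + u^2 - 8*u - 12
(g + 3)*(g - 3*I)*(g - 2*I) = g^3 + 3*g^2 - 5*I*g^2 - 6*g - 15*I*g - 18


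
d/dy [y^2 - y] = 2*y - 1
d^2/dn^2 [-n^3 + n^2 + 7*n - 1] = 2 - 6*n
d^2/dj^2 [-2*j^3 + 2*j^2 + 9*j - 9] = 4 - 12*j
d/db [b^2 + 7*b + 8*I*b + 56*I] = 2*b + 7 + 8*I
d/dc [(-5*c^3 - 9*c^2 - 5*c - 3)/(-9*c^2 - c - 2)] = (45*c^4 + 10*c^3 - 6*c^2 - 18*c + 7)/(81*c^4 + 18*c^3 + 37*c^2 + 4*c + 4)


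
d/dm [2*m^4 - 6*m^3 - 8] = m^2*(8*m - 18)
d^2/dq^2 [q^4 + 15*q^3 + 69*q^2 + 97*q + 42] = 12*q^2 + 90*q + 138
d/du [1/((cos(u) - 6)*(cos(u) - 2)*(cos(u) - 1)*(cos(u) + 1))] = 2*(2*cos(u)^3 - 12*cos(u)^2 + 11*cos(u) + 4)/((cos(u) - 6)^2*(cos(u) - 2)^2*sin(u)^3)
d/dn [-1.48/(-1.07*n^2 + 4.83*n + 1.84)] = (7.1484 - 3.1672*n)/(-1.07*n^2 + 4.83*n + 1.84)^2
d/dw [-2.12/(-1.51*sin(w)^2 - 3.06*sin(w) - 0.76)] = -(6.4024*sin(w) + 6.4872)*cos(w)/(1.51*sin(w)^2 + 3.06*sin(w) + 0.76)^2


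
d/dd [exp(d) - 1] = exp(d)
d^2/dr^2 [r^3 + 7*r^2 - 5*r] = 6*r + 14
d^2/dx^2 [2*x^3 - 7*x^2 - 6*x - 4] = 12*x - 14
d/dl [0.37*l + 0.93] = 0.370000000000000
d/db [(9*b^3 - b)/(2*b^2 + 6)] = (9*b^4 + 82*b^2 - 3)/(2*(b^4 + 6*b^2 + 9))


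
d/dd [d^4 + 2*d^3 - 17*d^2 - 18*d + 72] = 4*d^3 + 6*d^2 - 34*d - 18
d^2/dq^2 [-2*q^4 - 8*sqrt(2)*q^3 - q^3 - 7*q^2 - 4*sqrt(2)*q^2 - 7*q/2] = -24*q^2 - 48*sqrt(2)*q - 6*q - 14 - 8*sqrt(2)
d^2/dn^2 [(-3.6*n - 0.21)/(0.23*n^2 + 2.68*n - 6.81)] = (-(0.46*n + 2.68)*(0.92*n + 5.36)*(3.6*n + 0.21) + (4.968*n + 19.3926)*(0.23*n^2 + 2.68*n - 6.81))/(0.23*n^2 + 2.68*n - 6.81)^3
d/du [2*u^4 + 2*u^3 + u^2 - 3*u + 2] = 8*u^3 + 6*u^2 + 2*u - 3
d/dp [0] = 0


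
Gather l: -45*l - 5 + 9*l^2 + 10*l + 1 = 9*l^2 - 35*l - 4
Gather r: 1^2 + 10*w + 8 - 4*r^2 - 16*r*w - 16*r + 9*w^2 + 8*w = -4*r^2 + r*(-16*w - 16) + 9*w^2 + 18*w + 9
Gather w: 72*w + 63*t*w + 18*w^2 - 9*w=18*w^2 + w*(63*t + 63)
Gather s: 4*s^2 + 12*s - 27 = 4*s^2 + 12*s - 27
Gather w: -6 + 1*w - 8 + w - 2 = 2*w - 16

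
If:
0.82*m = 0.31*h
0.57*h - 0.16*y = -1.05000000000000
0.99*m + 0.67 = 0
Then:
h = -1.79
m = -0.68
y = 0.19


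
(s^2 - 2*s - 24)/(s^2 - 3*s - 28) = (s - 6)/(s - 7)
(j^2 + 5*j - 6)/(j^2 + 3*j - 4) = (j + 6)/(j + 4)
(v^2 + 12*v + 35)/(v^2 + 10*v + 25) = (v + 7)/(v + 5)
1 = 1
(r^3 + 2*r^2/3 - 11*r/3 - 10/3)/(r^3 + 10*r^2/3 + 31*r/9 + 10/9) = 3*(r - 2)/(3*r + 2)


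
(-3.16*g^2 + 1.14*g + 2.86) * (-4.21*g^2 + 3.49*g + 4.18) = 13.3036*g^4 - 15.8278*g^3 - 21.2708*g^2 + 14.7466*g + 11.9548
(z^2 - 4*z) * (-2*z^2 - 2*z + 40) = -2*z^4 + 6*z^3 + 48*z^2 - 160*z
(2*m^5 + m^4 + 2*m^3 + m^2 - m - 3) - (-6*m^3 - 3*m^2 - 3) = 2*m^5 + m^4 + 8*m^3 + 4*m^2 - m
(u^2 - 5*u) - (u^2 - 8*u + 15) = 3*u - 15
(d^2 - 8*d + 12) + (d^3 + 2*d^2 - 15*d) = d^3 + 3*d^2 - 23*d + 12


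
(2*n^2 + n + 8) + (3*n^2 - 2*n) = 5*n^2 - n + 8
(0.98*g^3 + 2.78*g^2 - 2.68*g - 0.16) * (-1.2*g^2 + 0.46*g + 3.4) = -1.176*g^5 - 2.8852*g^4 + 7.8268*g^3 + 8.4112*g^2 - 9.1856*g - 0.544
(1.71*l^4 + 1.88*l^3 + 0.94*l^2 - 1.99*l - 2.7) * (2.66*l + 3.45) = 4.5486*l^5 + 10.9003*l^4 + 8.9864*l^3 - 2.0504*l^2 - 14.0475*l - 9.315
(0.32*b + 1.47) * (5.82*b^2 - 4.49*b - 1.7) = 1.8624*b^3 + 7.1186*b^2 - 7.1443*b - 2.499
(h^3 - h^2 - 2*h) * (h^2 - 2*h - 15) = h^5 - 3*h^4 - 15*h^3 + 19*h^2 + 30*h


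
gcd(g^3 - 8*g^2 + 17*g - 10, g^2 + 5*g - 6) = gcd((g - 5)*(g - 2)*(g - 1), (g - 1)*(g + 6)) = g - 1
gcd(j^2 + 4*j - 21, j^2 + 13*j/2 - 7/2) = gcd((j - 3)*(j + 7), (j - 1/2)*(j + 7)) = j + 7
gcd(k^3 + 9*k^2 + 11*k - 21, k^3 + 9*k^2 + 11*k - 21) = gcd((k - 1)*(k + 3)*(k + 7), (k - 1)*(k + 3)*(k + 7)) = k^3 + 9*k^2 + 11*k - 21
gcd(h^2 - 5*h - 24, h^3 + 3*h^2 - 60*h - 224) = h - 8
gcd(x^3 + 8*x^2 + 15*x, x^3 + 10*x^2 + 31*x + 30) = x^2 + 8*x + 15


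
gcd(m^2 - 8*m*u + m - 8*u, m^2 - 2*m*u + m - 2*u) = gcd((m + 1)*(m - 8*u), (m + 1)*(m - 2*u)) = m + 1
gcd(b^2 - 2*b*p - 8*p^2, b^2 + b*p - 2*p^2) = b + 2*p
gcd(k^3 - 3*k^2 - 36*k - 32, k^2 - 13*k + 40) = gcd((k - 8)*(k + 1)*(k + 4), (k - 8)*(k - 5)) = k - 8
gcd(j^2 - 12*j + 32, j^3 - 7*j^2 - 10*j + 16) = j - 8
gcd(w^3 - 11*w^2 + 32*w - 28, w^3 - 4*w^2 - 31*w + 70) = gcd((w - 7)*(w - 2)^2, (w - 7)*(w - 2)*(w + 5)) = w^2 - 9*w + 14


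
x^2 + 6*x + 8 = (x + 2)*(x + 4)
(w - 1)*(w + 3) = w^2 + 2*w - 3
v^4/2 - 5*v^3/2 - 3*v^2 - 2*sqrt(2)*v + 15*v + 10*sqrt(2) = (v/2 + sqrt(2)/2)*(v - 5)*(v - 2*sqrt(2))*(v + sqrt(2))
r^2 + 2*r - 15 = (r - 3)*(r + 5)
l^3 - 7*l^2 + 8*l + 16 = (l - 4)^2*(l + 1)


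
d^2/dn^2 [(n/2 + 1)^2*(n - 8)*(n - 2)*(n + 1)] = 5*n^3 - 15*n^2 - 39*n + 2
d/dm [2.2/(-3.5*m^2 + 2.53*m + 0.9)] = (15.4*m - 5.566)/(-3.5*m^2 + 2.53*m + 0.9)^2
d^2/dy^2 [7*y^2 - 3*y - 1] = 14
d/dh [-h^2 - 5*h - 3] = -2*h - 5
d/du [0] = 0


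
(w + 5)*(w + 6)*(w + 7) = w^3 + 18*w^2 + 107*w + 210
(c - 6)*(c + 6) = c^2 - 36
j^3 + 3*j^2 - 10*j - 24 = (j - 3)*(j + 2)*(j + 4)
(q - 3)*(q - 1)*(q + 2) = q^3 - 2*q^2 - 5*q + 6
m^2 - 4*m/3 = m*(m - 4/3)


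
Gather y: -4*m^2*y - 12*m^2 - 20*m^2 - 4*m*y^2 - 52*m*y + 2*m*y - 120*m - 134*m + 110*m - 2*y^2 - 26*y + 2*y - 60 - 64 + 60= -32*m^2 - 144*m + y^2*(-4*m - 2) + y*(-4*m^2 - 50*m - 24) - 64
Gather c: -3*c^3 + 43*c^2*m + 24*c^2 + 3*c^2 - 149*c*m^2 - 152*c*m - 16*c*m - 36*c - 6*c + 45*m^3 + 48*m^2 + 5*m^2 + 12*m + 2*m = -3*c^3 + c^2*(43*m + 27) + c*(-149*m^2 - 168*m - 42) + 45*m^3 + 53*m^2 + 14*m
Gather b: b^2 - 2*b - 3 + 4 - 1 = b^2 - 2*b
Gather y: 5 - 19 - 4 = -18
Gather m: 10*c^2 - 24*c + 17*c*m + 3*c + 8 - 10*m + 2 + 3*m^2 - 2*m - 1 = 10*c^2 - 21*c + 3*m^2 + m*(17*c - 12) + 9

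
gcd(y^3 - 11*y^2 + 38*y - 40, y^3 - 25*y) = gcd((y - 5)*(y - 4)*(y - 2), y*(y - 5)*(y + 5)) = y - 5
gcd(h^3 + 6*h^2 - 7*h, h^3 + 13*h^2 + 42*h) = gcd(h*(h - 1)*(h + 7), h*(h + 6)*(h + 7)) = h^2 + 7*h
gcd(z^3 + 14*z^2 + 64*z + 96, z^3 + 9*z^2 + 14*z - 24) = z^2 + 10*z + 24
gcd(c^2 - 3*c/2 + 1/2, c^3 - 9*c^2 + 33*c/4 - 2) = c - 1/2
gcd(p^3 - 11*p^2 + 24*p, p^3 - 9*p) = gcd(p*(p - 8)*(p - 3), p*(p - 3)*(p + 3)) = p^2 - 3*p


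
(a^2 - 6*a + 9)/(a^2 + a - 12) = (a - 3)/(a + 4)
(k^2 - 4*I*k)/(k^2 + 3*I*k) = (k - 4*I)/(k + 3*I)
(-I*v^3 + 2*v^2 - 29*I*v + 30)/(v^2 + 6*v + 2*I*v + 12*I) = (-I*v^3 + 2*v^2 - 29*I*v + 30)/(v^2 + 2*v*(3 + I) + 12*I)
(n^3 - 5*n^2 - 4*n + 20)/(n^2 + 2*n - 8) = (n^2 - 3*n - 10)/(n + 4)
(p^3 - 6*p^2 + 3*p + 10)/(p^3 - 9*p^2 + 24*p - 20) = (p + 1)/(p - 2)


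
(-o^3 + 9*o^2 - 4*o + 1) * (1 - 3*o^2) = 3*o^5 - 27*o^4 + 11*o^3 + 6*o^2 - 4*o + 1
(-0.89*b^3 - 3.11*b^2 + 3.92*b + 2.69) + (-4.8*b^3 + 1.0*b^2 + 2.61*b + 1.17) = -5.69*b^3 - 2.11*b^2 + 6.53*b + 3.86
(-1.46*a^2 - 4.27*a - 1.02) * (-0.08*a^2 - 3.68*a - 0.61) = 0.1168*a^4 + 5.7144*a^3 + 16.6858*a^2 + 6.3583*a + 0.6222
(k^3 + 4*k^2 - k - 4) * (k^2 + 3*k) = k^5 + 7*k^4 + 11*k^3 - 7*k^2 - 12*k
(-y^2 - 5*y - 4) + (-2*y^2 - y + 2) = -3*y^2 - 6*y - 2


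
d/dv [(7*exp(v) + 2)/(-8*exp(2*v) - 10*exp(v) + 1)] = (56*exp(2*v) + 32*exp(v) + 27)*exp(v)/(64*exp(4*v) + 160*exp(3*v) + 84*exp(2*v) - 20*exp(v) + 1)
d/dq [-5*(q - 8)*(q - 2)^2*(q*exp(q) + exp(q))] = 5*(-q^4 + 7*q^3 + 9*q^2 - 52*q + 28)*exp(q)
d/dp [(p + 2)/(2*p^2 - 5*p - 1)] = (2*p^2 - 5*p - (p + 2)*(4*p - 5) - 1)/(-2*p^2 + 5*p + 1)^2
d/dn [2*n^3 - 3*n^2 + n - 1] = 6*n^2 - 6*n + 1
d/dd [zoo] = 0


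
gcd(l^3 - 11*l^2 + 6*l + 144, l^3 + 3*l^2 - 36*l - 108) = l^2 - 3*l - 18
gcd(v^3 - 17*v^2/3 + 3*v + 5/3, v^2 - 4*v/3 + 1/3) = v - 1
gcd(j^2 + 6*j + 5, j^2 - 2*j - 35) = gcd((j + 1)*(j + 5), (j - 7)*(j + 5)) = j + 5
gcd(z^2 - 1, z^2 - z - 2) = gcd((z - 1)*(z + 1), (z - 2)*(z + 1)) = z + 1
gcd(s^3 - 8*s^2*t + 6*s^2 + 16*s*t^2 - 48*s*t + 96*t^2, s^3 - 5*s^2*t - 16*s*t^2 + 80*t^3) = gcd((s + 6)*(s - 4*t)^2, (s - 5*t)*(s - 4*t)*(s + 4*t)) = s - 4*t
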